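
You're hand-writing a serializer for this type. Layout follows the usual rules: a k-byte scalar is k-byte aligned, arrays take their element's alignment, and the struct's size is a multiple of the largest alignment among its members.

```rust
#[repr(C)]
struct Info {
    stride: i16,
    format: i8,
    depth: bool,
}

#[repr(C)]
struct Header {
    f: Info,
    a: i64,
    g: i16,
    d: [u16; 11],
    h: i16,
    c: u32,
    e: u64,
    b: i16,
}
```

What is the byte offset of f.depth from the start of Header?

Info: @0: stride [2B, align 2] → 2; @2: format [1B, align 1] → 3; @3: depth [1B, align 1] → 4; size 4, align 2
@0: f [4B, align 2] → 4
within Info: depth at 3
0 + 3 = 3

3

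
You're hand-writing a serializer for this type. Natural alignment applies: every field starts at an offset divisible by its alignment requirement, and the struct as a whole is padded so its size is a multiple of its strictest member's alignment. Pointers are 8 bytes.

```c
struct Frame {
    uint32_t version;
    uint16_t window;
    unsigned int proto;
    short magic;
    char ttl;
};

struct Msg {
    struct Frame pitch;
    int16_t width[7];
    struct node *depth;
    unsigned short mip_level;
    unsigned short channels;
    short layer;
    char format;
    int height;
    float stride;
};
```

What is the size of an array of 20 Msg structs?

Frame: version at 0 (size 4, align 4) → ends 4; window at 4 (size 2, align 2) → ends 6; pad 2 to align 4 for proto; proto at 8 (size 4, align 4) → ends 12; magic at 12 (size 2, align 2) → ends 14; ttl at 14 (size 1, align 1) → ends 15; tail pad 1 to reach multiple of 4; total 16 bytes, alignment 4
pitch at 0 (size 16, align 4) → ends 16
width at 16 (size 14, align 2) → ends 30
pad 2 to align 8 for depth
depth at 32 (size 8, align 8) → ends 40
mip_level at 40 (size 2, align 2) → ends 42
channels at 42 (size 2, align 2) → ends 44
layer at 44 (size 2, align 2) → ends 46
format at 46 (size 1, align 1) → ends 47
pad 1 to align 4 for height
height at 48 (size 4, align 4) → ends 52
stride at 52 (size 4, align 4) → ends 56
total 56 bytes, alignment 8
array of 20: 20 × 56 = 1120

1120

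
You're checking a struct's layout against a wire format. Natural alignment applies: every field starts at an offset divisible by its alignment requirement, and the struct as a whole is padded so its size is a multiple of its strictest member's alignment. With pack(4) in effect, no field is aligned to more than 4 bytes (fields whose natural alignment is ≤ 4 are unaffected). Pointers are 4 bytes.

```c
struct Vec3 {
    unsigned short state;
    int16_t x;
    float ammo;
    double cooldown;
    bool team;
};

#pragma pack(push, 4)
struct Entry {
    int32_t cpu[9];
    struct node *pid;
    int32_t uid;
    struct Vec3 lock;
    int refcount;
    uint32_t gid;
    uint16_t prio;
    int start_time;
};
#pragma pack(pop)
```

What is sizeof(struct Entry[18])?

1512

Vec3: @0: state [2B, align 2] → 2; @2: x [2B, align 2] → 4; @4: ammo [4B, align 4] → 8; @8: cooldown [8B, align 8] → 16; @16: team [1B, align 1] → 17; +7 tail pad (align 8); size 24, align 8
@0: cpu [36B, align 4] → 36
@36: pid [4B, align 4] → 40
@40: uid [4B, align 4] → 44
@44: lock [24B, align 4] → 68
@68: refcount [4B, align 4] → 72
@72: gid [4B, align 4] → 76
@76: prio [2B, align 2] → 78
+2 pad (align 4)
@80: start_time [4B, align 4] → 84
size 84, align 4
array of 18: 18 × 84 = 1512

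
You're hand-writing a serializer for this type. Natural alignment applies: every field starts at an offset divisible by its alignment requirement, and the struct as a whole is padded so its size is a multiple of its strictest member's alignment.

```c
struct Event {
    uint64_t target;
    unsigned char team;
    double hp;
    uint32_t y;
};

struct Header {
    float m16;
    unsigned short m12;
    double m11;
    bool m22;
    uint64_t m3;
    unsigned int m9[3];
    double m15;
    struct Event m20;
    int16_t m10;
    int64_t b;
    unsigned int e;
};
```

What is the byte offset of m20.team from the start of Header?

Event: target at 0 (size 8, align 8) → ends 8; team at 8 (size 1, align 1) → ends 9; pad 7 to align 8 for hp; hp at 16 (size 8, align 8) → ends 24; y at 24 (size 4, align 4) → ends 28; tail pad 4 to reach multiple of 8; total 32 bytes, alignment 8
m16 at 0 (size 4, align 4) → ends 4
m12 at 4 (size 2, align 2) → ends 6
pad 2 to align 8 for m11
m11 at 8 (size 8, align 8) → ends 16
m22 at 16 (size 1, align 1) → ends 17
pad 7 to align 8 for m3
m3 at 24 (size 8, align 8) → ends 32
m9 at 32 (size 12, align 4) → ends 44
pad 4 to align 8 for m15
m15 at 48 (size 8, align 8) → ends 56
m20 at 56 (size 32, align 8) → ends 88
within Event: team at 8
56 + 8 = 64

64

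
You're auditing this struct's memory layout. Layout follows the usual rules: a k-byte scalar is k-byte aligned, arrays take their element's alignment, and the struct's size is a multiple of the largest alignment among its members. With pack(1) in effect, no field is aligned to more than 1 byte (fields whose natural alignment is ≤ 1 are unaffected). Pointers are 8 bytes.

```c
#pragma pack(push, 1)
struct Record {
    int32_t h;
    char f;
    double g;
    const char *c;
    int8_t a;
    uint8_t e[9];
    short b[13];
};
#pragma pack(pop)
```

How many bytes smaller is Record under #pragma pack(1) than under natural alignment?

7

natural layout:
  h at 0 (size 4, align 4) → ends 4
  f at 4 (size 1, align 1) → ends 5
  pad 3 to align 8 for g
  g at 8 (size 8, align 8) → ends 16
  c at 16 (size 8, align 8) → ends 24
  a at 24 (size 1, align 1) → ends 25
  e at 25 (size 9, align 1) → ends 34
  b at 34 (size 26, align 2) → ends 60
  tail pad 4 to reach multiple of 8
  total 64 bytes, alignment 8
packed(1) layout:
  h at 0 (size 4, align 1) → ends 4
  f at 4 (size 1, align 1) → ends 5
  g at 5 (size 8, align 1) → ends 13
  c at 13 (size 8, align 1) → ends 21
  a at 21 (size 1, align 1) → ends 22
  e at 22 (size 9, align 1) → ends 31
  b at 31 (size 26, align 1) → ends 57
  total 57 bytes, alignment 1
64 − 57 = 7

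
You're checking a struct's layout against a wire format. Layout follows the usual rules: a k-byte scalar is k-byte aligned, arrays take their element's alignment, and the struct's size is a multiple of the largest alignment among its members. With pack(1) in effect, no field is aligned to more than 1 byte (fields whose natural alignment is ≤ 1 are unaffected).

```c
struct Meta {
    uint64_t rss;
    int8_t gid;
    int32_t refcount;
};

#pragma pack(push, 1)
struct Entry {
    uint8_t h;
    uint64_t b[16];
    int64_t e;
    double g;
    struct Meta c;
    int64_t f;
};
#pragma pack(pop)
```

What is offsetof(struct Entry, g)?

137

Meta: 0..8  rss  (8B, 8-aligned); 8..9  gid  (1B, 1-aligned); 9..12  -- padding (3B); 12..16  refcount  (4B, 4-aligned); sizeof = 16, alignof = 8
0..1  h  (1B, 1-aligned)
1..129  b  (128B, 1-aligned)
129..137  e  (8B, 1-aligned)
137..145  g  (8B, 1-aligned)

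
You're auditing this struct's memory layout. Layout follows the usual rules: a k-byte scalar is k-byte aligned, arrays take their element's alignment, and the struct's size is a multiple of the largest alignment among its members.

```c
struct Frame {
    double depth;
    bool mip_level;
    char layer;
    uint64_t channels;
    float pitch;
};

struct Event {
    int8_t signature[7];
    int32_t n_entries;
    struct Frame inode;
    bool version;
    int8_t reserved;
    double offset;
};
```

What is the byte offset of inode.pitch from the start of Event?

Frame: 0..8  depth  (8B, 8-aligned); 8..9  mip_level  (1B, 1-aligned); 9..10  layer  (1B, 1-aligned); 10..16  -- padding (6B); 16..24  channels  (8B, 8-aligned); 24..28  pitch  (4B, 4-aligned); 28..32  -- tail padding (4B); sizeof = 32, alignof = 8
0..7  signature  (7B, 1-aligned)
7..8  -- padding (1B)
8..12  n_entries  (4B, 4-aligned)
12..16  -- padding (4B)
16..48  inode  (32B, 8-aligned)
within Frame: pitch at 24
16 + 24 = 40

40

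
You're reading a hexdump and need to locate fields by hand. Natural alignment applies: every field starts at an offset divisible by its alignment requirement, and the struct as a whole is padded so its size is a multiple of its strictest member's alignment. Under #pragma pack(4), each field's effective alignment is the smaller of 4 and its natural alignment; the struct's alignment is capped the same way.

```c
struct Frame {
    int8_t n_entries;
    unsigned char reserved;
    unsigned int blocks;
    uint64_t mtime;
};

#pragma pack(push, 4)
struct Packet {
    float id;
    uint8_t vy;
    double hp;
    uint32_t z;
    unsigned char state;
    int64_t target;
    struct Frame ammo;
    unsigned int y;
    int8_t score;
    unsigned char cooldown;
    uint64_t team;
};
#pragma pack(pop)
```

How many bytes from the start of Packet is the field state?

20

Frame: @0: n_entries [1B, align 1] → 1; @1: reserved [1B, align 1] → 2; +2 pad (align 4); @4: blocks [4B, align 4] → 8; @8: mtime [8B, align 8] → 16; size 16, align 8
@0: id [4B, align 4] → 4
@4: vy [1B, align 1] → 5
+3 pad (align 4)
@8: hp [8B, align 4] → 16
@16: z [4B, align 4] → 20
@20: state [1B, align 1] → 21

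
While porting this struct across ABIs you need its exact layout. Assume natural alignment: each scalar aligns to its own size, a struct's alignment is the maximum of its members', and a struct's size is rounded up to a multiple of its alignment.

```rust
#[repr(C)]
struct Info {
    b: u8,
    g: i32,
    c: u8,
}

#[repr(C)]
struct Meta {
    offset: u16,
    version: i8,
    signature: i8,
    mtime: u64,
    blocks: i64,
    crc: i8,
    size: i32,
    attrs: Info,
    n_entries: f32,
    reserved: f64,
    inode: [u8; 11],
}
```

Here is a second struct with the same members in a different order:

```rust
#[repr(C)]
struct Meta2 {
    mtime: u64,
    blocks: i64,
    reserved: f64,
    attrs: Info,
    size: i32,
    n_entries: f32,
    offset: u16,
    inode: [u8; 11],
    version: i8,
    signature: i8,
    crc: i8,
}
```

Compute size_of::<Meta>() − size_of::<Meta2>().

Info: 0..1  b  (1B, 1-aligned); 1..4  -- padding (3B); 4..8  g  (4B, 4-aligned); 8..9  c  (1B, 1-aligned); 9..12  -- tail padding (3B); sizeof = 12, alignof = 4
0..2  offset  (2B, 2-aligned)
2..3  version  (1B, 1-aligned)
3..4  signature  (1B, 1-aligned)
4..8  -- padding (4B)
8..16  mtime  (8B, 8-aligned)
16..24  blocks  (8B, 8-aligned)
24..25  crc  (1B, 1-aligned)
25..28  -- padding (3B)
28..32  size  (4B, 4-aligned)
32..44  attrs  (12B, 4-aligned)
44..48  n_entries  (4B, 4-aligned)
48..56  reserved  (8B, 8-aligned)
56..67  inode  (11B, 1-aligned)
67..72  -- tail padding (5B)
sizeof = 72, alignof = 8
— Meta2 —
0..8  mtime  (8B, 8-aligned)
8..16  blocks  (8B, 8-aligned)
16..24  reserved  (8B, 8-aligned)
24..36  attrs  (12B, 4-aligned)
36..40  size  (4B, 4-aligned)
40..44  n_entries  (4B, 4-aligned)
44..46  offset  (2B, 2-aligned)
46..57  inode  (11B, 1-aligned)
57..58  version  (1B, 1-aligned)
58..59  signature  (1B, 1-aligned)
59..60  crc  (1B, 1-aligned)
60..64  -- tail padding (4B)
sizeof = 64, alignof = 8
72 − 64 = 8

8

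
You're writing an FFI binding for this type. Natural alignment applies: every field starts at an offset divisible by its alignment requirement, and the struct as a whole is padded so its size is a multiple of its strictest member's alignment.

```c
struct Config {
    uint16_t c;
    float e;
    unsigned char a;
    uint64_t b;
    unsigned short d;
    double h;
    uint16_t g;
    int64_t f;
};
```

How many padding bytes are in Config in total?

21

c at 0 (size 2, align 2) → ends 2
pad 2 to align 4 for e
e at 4 (size 4, align 4) → ends 8
a at 8 (size 1, align 1) → ends 9
pad 7 to align 8 for b
b at 16 (size 8, align 8) → ends 24
d at 24 (size 2, align 2) → ends 26
pad 6 to align 8 for h
h at 32 (size 8, align 8) → ends 40
g at 40 (size 2, align 2) → ends 42
pad 6 to align 8 for f
f at 48 (size 8, align 8) → ends 56
total 56 bytes, alignment 8
data bytes 35, size 56 → padding 21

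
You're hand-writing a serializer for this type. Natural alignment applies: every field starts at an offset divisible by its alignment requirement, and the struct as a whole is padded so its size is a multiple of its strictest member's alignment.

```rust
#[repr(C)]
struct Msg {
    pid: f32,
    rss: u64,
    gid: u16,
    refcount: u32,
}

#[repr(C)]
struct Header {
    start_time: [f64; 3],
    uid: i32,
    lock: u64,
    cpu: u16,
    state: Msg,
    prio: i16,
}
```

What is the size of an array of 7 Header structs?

Msg: pid at 0 (size 4, align 4) → ends 4; pad 4 to align 8 for rss; rss at 8 (size 8, align 8) → ends 16; gid at 16 (size 2, align 2) → ends 18; pad 2 to align 4 for refcount; refcount at 20 (size 4, align 4) → ends 24; total 24 bytes, alignment 8
start_time at 0 (size 24, align 8) → ends 24
uid at 24 (size 4, align 4) → ends 28
pad 4 to align 8 for lock
lock at 32 (size 8, align 8) → ends 40
cpu at 40 (size 2, align 2) → ends 42
pad 6 to align 8 for state
state at 48 (size 24, align 8) → ends 72
prio at 72 (size 2, align 2) → ends 74
tail pad 6 to reach multiple of 8
total 80 bytes, alignment 8
array of 7: 7 × 80 = 560

560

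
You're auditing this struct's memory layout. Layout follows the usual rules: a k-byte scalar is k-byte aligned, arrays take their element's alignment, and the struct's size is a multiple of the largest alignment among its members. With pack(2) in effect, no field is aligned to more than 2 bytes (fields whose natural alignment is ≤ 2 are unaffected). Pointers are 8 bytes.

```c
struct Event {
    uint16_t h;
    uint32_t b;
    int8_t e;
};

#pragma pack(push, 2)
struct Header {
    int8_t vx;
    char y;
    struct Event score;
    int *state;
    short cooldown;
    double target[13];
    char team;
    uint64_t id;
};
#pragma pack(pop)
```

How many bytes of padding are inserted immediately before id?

1

Event: @0: h [2B, align 2] → 2; +2 pad (align 4); @4: b [4B, align 4] → 8; @8: e [1B, align 1] → 9; +3 tail pad (align 4); size 12, align 4
@0: vx [1B, align 1] → 1
@1: y [1B, align 1] → 2
@2: score [12B, align 2] → 14
@14: state [8B, align 2] → 22
@22: cooldown [2B, align 2] → 24
@24: target [104B, align 2] → 128
@128: team [1B, align 1] → 129
+1 pad (align 2)
@130: id [8B, align 2] → 138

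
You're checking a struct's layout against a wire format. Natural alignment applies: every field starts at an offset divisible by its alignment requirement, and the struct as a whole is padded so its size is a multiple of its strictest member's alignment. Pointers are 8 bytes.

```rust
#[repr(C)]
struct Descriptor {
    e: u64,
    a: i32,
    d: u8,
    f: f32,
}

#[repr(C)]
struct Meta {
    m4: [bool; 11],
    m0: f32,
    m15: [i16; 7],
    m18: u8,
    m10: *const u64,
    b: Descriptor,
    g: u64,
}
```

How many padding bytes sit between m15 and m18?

Descriptor: e at 0 (size 8, align 8) → ends 8; a at 8 (size 4, align 4) → ends 12; d at 12 (size 1, align 1) → ends 13; pad 3 to align 4 for f; f at 16 (size 4, align 4) → ends 20; tail pad 4 to reach multiple of 8; total 24 bytes, alignment 8
m4 at 0 (size 11, align 1) → ends 11
pad 1 to align 4 for m0
m0 at 12 (size 4, align 4) → ends 16
m15 at 16 (size 14, align 2) → ends 30
m18 at 30 (size 1, align 1) → ends 31

0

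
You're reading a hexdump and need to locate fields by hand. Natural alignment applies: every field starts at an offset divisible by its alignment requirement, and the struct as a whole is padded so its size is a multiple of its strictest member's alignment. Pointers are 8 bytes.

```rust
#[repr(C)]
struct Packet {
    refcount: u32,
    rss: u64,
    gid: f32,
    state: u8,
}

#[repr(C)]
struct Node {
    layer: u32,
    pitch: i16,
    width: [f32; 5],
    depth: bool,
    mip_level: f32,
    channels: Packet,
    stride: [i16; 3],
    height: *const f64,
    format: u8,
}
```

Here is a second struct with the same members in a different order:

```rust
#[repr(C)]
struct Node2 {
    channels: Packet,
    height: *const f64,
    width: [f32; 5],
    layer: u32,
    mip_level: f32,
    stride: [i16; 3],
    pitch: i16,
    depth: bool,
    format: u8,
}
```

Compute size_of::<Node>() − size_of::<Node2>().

Packet: refcount at 0 (size 4, align 4) → ends 4; pad 4 to align 8 for rss; rss at 8 (size 8, align 8) → ends 16; gid at 16 (size 4, align 4) → ends 20; state at 20 (size 1, align 1) → ends 21; tail pad 3 to reach multiple of 8; total 24 bytes, alignment 8
layer at 0 (size 4, align 4) → ends 4
pitch at 4 (size 2, align 2) → ends 6
pad 2 to align 4 for width
width at 8 (size 20, align 4) → ends 28
depth at 28 (size 1, align 1) → ends 29
pad 3 to align 4 for mip_level
mip_level at 32 (size 4, align 4) → ends 36
pad 4 to align 8 for channels
channels at 40 (size 24, align 8) → ends 64
stride at 64 (size 6, align 2) → ends 70
pad 2 to align 8 for height
height at 72 (size 8, align 8) → ends 80
format at 80 (size 1, align 1) → ends 81
tail pad 7 to reach multiple of 8
total 88 bytes, alignment 8
— Node2 —
channels at 0 (size 24, align 8) → ends 24
height at 24 (size 8, align 8) → ends 32
width at 32 (size 20, align 4) → ends 52
layer at 52 (size 4, align 4) → ends 56
mip_level at 56 (size 4, align 4) → ends 60
stride at 60 (size 6, align 2) → ends 66
pitch at 66 (size 2, align 2) → ends 68
depth at 68 (size 1, align 1) → ends 69
format at 69 (size 1, align 1) → ends 70
tail pad 2 to reach multiple of 8
total 72 bytes, alignment 8
88 − 72 = 16

16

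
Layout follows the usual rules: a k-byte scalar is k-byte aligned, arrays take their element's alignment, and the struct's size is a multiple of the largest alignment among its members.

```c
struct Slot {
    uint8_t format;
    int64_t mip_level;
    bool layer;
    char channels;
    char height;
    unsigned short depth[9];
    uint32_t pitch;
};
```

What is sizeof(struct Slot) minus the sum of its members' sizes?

14

format at 0 (size 1, align 1) → ends 1
pad 7 to align 8 for mip_level
mip_level at 8 (size 8, align 8) → ends 16
layer at 16 (size 1, align 1) → ends 17
channels at 17 (size 1, align 1) → ends 18
height at 18 (size 1, align 1) → ends 19
pad 1 to align 2 for depth
depth at 20 (size 18, align 2) → ends 38
pad 2 to align 4 for pitch
pitch at 40 (size 4, align 4) → ends 44
tail pad 4 to reach multiple of 8
total 48 bytes, alignment 8
data bytes 34, size 48 → padding 14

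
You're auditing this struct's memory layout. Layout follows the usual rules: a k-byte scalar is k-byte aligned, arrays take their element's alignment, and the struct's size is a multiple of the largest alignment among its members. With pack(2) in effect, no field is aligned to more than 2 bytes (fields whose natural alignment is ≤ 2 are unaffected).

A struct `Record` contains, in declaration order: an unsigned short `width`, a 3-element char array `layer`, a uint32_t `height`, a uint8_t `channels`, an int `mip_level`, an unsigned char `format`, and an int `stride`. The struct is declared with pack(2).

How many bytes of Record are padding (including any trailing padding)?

3

width at 0 (size 2, align 2) → ends 2
layer at 2 (size 3, align 1) → ends 5
pad 1 to align 2 for height
height at 6 (size 4, align 2) → ends 10
channels at 10 (size 1, align 1) → ends 11
pad 1 to align 2 for mip_level
mip_level at 12 (size 4, align 2) → ends 16
format at 16 (size 1, align 1) → ends 17
pad 1 to align 2 for stride
stride at 18 (size 4, align 2) → ends 22
total 22 bytes, alignment 2
data bytes 19, size 22 → padding 3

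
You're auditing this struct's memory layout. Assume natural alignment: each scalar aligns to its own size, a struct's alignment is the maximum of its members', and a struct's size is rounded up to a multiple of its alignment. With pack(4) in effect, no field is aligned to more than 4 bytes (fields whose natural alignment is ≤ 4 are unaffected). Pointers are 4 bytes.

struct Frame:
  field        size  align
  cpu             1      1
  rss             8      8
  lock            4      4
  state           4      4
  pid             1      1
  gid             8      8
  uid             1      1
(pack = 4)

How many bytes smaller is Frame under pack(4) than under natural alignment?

12

natural layout:
  0..1  cpu  (1B, 1-aligned)
  1..8  -- padding (7B)
  8..16  rss  (8B, 8-aligned)
  16..20  lock  (4B, 4-aligned)
  20..24  state  (4B, 4-aligned)
  24..25  pid  (1B, 1-aligned)
  25..32  -- padding (7B)
  32..40  gid  (8B, 8-aligned)
  40..41  uid  (1B, 1-aligned)
  41..48  -- tail padding (7B)
  sizeof = 48, alignof = 8
packed(4) layout:
  0..1  cpu  (1B, 1-aligned)
  1..4  -- padding (3B)
  4..12  rss  (8B, 4-aligned)
  12..16  lock  (4B, 4-aligned)
  16..20  state  (4B, 4-aligned)
  20..21  pid  (1B, 1-aligned)
  21..24  -- padding (3B)
  24..32  gid  (8B, 4-aligned)
  32..33  uid  (1B, 1-aligned)
  33..36  -- tail padding (3B)
  sizeof = 36, alignof = 4
48 − 36 = 12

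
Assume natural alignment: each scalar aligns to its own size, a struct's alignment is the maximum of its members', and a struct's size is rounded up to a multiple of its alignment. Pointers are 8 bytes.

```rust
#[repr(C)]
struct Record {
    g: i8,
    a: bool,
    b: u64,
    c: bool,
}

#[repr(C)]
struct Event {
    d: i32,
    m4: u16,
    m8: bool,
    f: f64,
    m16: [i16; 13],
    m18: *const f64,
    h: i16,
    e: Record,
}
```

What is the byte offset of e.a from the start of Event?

65

Record: 0..1  g  (1B, 1-aligned); 1..2  a  (1B, 1-aligned); 2..8  -- padding (6B); 8..16  b  (8B, 8-aligned); 16..17  c  (1B, 1-aligned); 17..24  -- tail padding (7B); sizeof = 24, alignof = 8
0..4  d  (4B, 4-aligned)
4..6  m4  (2B, 2-aligned)
6..7  m8  (1B, 1-aligned)
7..8  -- padding (1B)
8..16  f  (8B, 8-aligned)
16..42  m16  (26B, 2-aligned)
42..48  -- padding (6B)
48..56  m18  (8B, 8-aligned)
56..58  h  (2B, 2-aligned)
58..64  -- padding (6B)
64..88  e  (24B, 8-aligned)
within Record: a at 1
64 + 1 = 65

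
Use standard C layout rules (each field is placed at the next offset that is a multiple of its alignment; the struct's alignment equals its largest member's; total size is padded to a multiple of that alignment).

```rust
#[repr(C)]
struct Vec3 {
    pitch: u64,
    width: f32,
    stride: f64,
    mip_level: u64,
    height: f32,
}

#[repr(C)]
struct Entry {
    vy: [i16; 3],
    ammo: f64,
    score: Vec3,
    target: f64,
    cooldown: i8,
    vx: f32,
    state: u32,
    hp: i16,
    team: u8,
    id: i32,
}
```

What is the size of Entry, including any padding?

Vec3: pitch at 0 (size 8, align 8) → ends 8; width at 8 (size 4, align 4) → ends 12; pad 4 to align 8 for stride; stride at 16 (size 8, align 8) → ends 24; mip_level at 24 (size 8, align 8) → ends 32; height at 32 (size 4, align 4) → ends 36; tail pad 4 to reach multiple of 8; total 40 bytes, alignment 8
vy at 0 (size 6, align 2) → ends 6
pad 2 to align 8 for ammo
ammo at 8 (size 8, align 8) → ends 16
score at 16 (size 40, align 8) → ends 56
target at 56 (size 8, align 8) → ends 64
cooldown at 64 (size 1, align 1) → ends 65
pad 3 to align 4 for vx
vx at 68 (size 4, align 4) → ends 72
state at 72 (size 4, align 4) → ends 76
hp at 76 (size 2, align 2) → ends 78
team at 78 (size 1, align 1) → ends 79
pad 1 to align 4 for id
id at 80 (size 4, align 4) → ends 84
tail pad 4 to reach multiple of 8
total 88 bytes, alignment 8

88 bytes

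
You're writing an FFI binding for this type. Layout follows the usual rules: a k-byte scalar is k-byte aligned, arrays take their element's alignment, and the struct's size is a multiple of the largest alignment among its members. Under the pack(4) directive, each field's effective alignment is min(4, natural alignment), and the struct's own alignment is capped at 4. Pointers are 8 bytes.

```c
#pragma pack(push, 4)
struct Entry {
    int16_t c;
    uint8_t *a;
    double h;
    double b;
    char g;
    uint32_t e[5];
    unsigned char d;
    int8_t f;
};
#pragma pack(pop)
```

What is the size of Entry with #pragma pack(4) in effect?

@0: c [2B, align 2] → 2
+2 pad (align 4)
@4: a [8B, align 4] → 12
@12: h [8B, align 4] → 20
@20: b [8B, align 4] → 28
@28: g [1B, align 1] → 29
+3 pad (align 4)
@32: e [20B, align 4] → 52
@52: d [1B, align 1] → 53
@53: f [1B, align 1] → 54
+2 tail pad (align 4)
size 56, align 4

56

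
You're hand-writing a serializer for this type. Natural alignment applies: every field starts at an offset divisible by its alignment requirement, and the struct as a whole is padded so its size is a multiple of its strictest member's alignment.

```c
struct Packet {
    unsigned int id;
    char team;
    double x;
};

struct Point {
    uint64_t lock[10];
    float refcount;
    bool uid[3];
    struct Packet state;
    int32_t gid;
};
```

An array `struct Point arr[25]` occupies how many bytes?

2800

Packet: id at 0 (size 4, align 4) → ends 4; team at 4 (size 1, align 1) → ends 5; pad 3 to align 8 for x; x at 8 (size 8, align 8) → ends 16; total 16 bytes, alignment 8
lock at 0 (size 80, align 8) → ends 80
refcount at 80 (size 4, align 4) → ends 84
uid at 84 (size 3, align 1) → ends 87
pad 1 to align 8 for state
state at 88 (size 16, align 8) → ends 104
gid at 104 (size 4, align 4) → ends 108
tail pad 4 to reach multiple of 8
total 112 bytes, alignment 8
array of 25: 25 × 112 = 2800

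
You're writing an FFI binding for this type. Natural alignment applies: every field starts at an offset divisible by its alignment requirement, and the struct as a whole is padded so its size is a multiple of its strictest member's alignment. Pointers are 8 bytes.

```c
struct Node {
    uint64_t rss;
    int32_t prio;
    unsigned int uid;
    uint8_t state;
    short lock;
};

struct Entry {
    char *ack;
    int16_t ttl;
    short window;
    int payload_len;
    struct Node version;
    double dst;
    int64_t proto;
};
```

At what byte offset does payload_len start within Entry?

12

Node: 0..8  rss  (8B, 8-aligned); 8..12  prio  (4B, 4-aligned); 12..16  uid  (4B, 4-aligned); 16..17  state  (1B, 1-aligned); 17..18  -- padding (1B); 18..20  lock  (2B, 2-aligned); 20..24  -- tail padding (4B); sizeof = 24, alignof = 8
0..8  ack  (8B, 8-aligned)
8..10  ttl  (2B, 2-aligned)
10..12  window  (2B, 2-aligned)
12..16  payload_len  (4B, 4-aligned)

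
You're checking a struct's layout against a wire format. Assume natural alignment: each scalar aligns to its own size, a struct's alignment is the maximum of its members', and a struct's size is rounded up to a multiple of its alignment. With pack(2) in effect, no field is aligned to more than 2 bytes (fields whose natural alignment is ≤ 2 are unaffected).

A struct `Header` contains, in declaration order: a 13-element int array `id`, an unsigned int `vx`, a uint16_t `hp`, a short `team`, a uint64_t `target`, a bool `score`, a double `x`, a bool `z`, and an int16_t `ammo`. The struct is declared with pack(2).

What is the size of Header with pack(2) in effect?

82

0..52  id  (52B, 2-aligned)
52..56  vx  (4B, 2-aligned)
56..58  hp  (2B, 2-aligned)
58..60  team  (2B, 2-aligned)
60..68  target  (8B, 2-aligned)
68..69  score  (1B, 1-aligned)
69..70  -- padding (1B)
70..78  x  (8B, 2-aligned)
78..79  z  (1B, 1-aligned)
79..80  -- padding (1B)
80..82  ammo  (2B, 2-aligned)
sizeof = 82, alignof = 2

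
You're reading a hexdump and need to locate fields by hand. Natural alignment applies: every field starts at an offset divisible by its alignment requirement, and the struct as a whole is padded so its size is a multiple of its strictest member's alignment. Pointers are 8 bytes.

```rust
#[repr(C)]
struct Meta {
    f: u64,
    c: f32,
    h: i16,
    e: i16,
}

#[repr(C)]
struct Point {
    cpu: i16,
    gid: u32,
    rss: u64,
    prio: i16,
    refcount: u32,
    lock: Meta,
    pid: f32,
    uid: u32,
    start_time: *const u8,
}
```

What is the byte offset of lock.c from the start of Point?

32

Meta: f at 0 (size 8, align 8) → ends 8; c at 8 (size 4, align 4) → ends 12; h at 12 (size 2, align 2) → ends 14; e at 14 (size 2, align 2) → ends 16; total 16 bytes, alignment 8
cpu at 0 (size 2, align 2) → ends 2
pad 2 to align 4 for gid
gid at 4 (size 4, align 4) → ends 8
rss at 8 (size 8, align 8) → ends 16
prio at 16 (size 2, align 2) → ends 18
pad 2 to align 4 for refcount
refcount at 20 (size 4, align 4) → ends 24
lock at 24 (size 16, align 8) → ends 40
within Meta: c at 8
24 + 8 = 32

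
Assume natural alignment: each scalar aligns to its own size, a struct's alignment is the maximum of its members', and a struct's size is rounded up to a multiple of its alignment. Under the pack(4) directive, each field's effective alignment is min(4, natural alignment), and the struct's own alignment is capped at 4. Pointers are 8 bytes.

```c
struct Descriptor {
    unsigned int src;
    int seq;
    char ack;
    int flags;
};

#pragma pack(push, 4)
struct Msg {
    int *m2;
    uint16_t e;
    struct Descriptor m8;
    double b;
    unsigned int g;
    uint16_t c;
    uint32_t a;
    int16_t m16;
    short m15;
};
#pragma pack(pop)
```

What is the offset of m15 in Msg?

50

Descriptor: src at 0 (size 4, align 4) → ends 4; seq at 4 (size 4, align 4) → ends 8; ack at 8 (size 1, align 1) → ends 9; pad 3 to align 4 for flags; flags at 12 (size 4, align 4) → ends 16; total 16 bytes, alignment 4
m2 at 0 (size 8, align 4) → ends 8
e at 8 (size 2, align 2) → ends 10
pad 2 to align 4 for m8
m8 at 12 (size 16, align 4) → ends 28
b at 28 (size 8, align 4) → ends 36
g at 36 (size 4, align 4) → ends 40
c at 40 (size 2, align 2) → ends 42
pad 2 to align 4 for a
a at 44 (size 4, align 4) → ends 48
m16 at 48 (size 2, align 2) → ends 50
m15 at 50 (size 2, align 2) → ends 52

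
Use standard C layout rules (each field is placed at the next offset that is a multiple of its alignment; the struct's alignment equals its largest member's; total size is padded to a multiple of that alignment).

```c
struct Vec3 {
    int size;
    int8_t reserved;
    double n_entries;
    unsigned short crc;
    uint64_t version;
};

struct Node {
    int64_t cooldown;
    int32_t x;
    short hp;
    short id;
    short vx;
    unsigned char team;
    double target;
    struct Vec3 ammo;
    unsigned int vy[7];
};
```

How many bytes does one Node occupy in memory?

Vec3: @0: size [4B, align 4] → 4; @4: reserved [1B, align 1] → 5; +3 pad (align 8); @8: n_entries [8B, align 8] → 16; @16: crc [2B, align 2] → 18; +6 pad (align 8); @24: version [8B, align 8] → 32; size 32, align 8
@0: cooldown [8B, align 8] → 8
@8: x [4B, align 4] → 12
@12: hp [2B, align 2] → 14
@14: id [2B, align 2] → 16
@16: vx [2B, align 2] → 18
@18: team [1B, align 1] → 19
+5 pad (align 8)
@24: target [8B, align 8] → 32
@32: ammo [32B, align 8] → 64
@64: vy [28B, align 4] → 92
+4 tail pad (align 8)
size 96, align 8

96 bytes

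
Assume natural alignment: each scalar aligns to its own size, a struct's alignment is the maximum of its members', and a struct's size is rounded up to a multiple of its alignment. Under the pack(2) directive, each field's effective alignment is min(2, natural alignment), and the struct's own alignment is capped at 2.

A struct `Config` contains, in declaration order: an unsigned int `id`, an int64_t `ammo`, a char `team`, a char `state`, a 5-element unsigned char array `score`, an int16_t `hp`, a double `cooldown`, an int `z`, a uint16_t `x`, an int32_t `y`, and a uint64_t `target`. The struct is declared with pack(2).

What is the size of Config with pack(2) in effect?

@0: id [4B, align 2] → 4
@4: ammo [8B, align 2] → 12
@12: team [1B, align 1] → 13
@13: state [1B, align 1] → 14
@14: score [5B, align 1] → 19
+1 pad (align 2)
@20: hp [2B, align 2] → 22
@22: cooldown [8B, align 2] → 30
@30: z [4B, align 2] → 34
@34: x [2B, align 2] → 36
@36: y [4B, align 2] → 40
@40: target [8B, align 2] → 48
size 48, align 2

48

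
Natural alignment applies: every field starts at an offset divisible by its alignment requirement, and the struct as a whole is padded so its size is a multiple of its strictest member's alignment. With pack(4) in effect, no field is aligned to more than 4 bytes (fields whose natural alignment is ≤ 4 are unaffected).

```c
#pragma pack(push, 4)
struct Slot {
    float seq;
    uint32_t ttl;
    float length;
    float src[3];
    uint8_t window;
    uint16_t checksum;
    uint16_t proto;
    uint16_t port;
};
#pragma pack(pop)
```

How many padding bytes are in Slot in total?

1

seq at 0 (size 4, align 4) → ends 4
ttl at 4 (size 4, align 4) → ends 8
length at 8 (size 4, align 4) → ends 12
src at 12 (size 12, align 4) → ends 24
window at 24 (size 1, align 1) → ends 25
pad 1 to align 2 for checksum
checksum at 26 (size 2, align 2) → ends 28
proto at 28 (size 2, align 2) → ends 30
port at 30 (size 2, align 2) → ends 32
total 32 bytes, alignment 4
data bytes 31, size 32 → padding 1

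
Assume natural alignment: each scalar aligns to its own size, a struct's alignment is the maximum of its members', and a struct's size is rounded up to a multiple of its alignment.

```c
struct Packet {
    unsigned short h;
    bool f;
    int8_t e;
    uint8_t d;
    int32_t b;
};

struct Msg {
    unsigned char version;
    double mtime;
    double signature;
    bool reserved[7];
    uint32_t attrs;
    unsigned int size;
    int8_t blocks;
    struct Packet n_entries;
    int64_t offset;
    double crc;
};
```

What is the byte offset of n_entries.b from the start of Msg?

52

Packet: h at 0 (size 2, align 2) → ends 2; f at 2 (size 1, align 1) → ends 3; e at 3 (size 1, align 1) → ends 4; d at 4 (size 1, align 1) → ends 5; pad 3 to align 4 for b; b at 8 (size 4, align 4) → ends 12; total 12 bytes, alignment 4
version at 0 (size 1, align 1) → ends 1
pad 7 to align 8 for mtime
mtime at 8 (size 8, align 8) → ends 16
signature at 16 (size 8, align 8) → ends 24
reserved at 24 (size 7, align 1) → ends 31
pad 1 to align 4 for attrs
attrs at 32 (size 4, align 4) → ends 36
size at 36 (size 4, align 4) → ends 40
blocks at 40 (size 1, align 1) → ends 41
pad 3 to align 4 for n_entries
n_entries at 44 (size 12, align 4) → ends 56
within Packet: b at 8
44 + 8 = 52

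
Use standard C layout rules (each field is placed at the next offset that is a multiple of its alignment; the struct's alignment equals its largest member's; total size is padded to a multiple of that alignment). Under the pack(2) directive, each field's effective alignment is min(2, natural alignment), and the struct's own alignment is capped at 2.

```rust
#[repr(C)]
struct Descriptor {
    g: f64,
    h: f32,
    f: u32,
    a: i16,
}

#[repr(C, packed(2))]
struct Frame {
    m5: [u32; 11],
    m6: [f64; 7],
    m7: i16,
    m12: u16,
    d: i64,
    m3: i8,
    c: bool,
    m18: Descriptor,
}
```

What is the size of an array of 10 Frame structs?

1380

Descriptor: g at 0 (size 8, align 8) → ends 8; h at 8 (size 4, align 4) → ends 12; f at 12 (size 4, align 4) → ends 16; a at 16 (size 2, align 2) → ends 18; tail pad 6 to reach multiple of 8; total 24 bytes, alignment 8
m5 at 0 (size 44, align 2) → ends 44
m6 at 44 (size 56, align 2) → ends 100
m7 at 100 (size 2, align 2) → ends 102
m12 at 102 (size 2, align 2) → ends 104
d at 104 (size 8, align 2) → ends 112
m3 at 112 (size 1, align 1) → ends 113
c at 113 (size 1, align 1) → ends 114
m18 at 114 (size 24, align 2) → ends 138
total 138 bytes, alignment 2
array of 10: 10 × 138 = 1380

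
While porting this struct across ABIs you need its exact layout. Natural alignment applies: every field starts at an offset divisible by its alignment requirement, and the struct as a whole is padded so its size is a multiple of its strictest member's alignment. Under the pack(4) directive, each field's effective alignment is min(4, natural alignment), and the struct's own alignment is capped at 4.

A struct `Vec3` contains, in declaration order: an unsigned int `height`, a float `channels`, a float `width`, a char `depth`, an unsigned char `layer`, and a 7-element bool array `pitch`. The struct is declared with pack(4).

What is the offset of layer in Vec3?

@0: height [4B, align 4] → 4
@4: channels [4B, align 4] → 8
@8: width [4B, align 4] → 12
@12: depth [1B, align 1] → 13
@13: layer [1B, align 1] → 14

13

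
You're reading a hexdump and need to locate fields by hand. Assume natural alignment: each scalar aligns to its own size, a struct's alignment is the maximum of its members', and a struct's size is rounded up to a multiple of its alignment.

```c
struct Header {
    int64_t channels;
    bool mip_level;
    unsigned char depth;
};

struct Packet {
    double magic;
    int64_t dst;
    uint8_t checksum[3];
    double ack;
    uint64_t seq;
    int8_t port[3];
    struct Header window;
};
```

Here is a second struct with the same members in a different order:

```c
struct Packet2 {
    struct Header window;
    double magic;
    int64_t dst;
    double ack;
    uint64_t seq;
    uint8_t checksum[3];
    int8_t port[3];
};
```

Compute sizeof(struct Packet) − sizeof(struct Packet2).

8

Header: @0: channels [8B, align 8] → 8; @8: mip_level [1B, align 1] → 9; @9: depth [1B, align 1] → 10; +6 tail pad (align 8); size 16, align 8
@0: magic [8B, align 8] → 8
@8: dst [8B, align 8] → 16
@16: checksum [3B, align 1] → 19
+5 pad (align 8)
@24: ack [8B, align 8] → 32
@32: seq [8B, align 8] → 40
@40: port [3B, align 1] → 43
+5 pad (align 8)
@48: window [16B, align 8] → 64
size 64, align 8
— Packet2 —
@0: window [16B, align 8] → 16
@16: magic [8B, align 8] → 24
@24: dst [8B, align 8] → 32
@32: ack [8B, align 8] → 40
@40: seq [8B, align 8] → 48
@48: checksum [3B, align 1] → 51
@51: port [3B, align 1] → 54
+2 tail pad (align 8)
size 56, align 8
64 − 56 = 8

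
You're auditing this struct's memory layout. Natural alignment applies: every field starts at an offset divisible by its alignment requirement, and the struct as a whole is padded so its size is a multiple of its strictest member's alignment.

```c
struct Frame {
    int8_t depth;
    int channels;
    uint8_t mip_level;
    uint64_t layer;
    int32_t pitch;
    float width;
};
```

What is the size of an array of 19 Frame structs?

@0: depth [1B, align 1] → 1
+3 pad (align 4)
@4: channels [4B, align 4] → 8
@8: mip_level [1B, align 1] → 9
+7 pad (align 8)
@16: layer [8B, align 8] → 24
@24: pitch [4B, align 4] → 28
@28: width [4B, align 4] → 32
size 32, align 8
array of 19: 19 × 32 = 608

608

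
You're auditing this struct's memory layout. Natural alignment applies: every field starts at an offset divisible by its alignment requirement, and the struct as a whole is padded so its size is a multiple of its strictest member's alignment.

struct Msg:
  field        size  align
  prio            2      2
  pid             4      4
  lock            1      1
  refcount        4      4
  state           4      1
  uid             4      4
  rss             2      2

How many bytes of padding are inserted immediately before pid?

@0: prio [2B, align 2] → 2
+2 pad (align 4)
@4: pid [4B, align 4] → 8

2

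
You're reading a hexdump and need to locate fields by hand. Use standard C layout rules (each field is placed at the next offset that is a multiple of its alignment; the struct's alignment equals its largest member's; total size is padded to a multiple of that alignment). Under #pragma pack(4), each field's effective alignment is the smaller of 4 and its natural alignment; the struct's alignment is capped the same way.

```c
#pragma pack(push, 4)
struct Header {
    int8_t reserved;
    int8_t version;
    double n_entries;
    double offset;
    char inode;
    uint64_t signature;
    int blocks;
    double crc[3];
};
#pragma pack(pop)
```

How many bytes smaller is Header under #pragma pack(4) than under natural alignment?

natural layout:
  @0: reserved [1B, align 1] → 1
  @1: version [1B, align 1] → 2
  +6 pad (align 8)
  @8: n_entries [8B, align 8] → 16
  @16: offset [8B, align 8] → 24
  @24: inode [1B, align 1] → 25
  +7 pad (align 8)
  @32: signature [8B, align 8] → 40
  @40: blocks [4B, align 4] → 44
  +4 pad (align 8)
  @48: crc [24B, align 8] → 72
  size 72, align 8
packed(4) layout:
  @0: reserved [1B, align 1] → 1
  @1: version [1B, align 1] → 2
  +2 pad (align 4)
  @4: n_entries [8B, align 4] → 12
  @12: offset [8B, align 4] → 20
  @20: inode [1B, align 1] → 21
  +3 pad (align 4)
  @24: signature [8B, align 4] → 32
  @32: blocks [4B, align 4] → 36
  @36: crc [24B, align 4] → 60
  size 60, align 4
72 − 60 = 12

12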